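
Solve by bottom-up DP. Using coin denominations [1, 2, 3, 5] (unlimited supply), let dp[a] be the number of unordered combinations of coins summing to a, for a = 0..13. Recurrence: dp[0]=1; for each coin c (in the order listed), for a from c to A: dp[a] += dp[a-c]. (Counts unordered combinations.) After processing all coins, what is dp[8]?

after  coin     0     1     2     3     4     5     6     7     8     9    10    11    12    13
          1     1     1     1     1     1     1     1     1     1     1     1     1     1     1
          2     1     1     2     2     3     3     4     4     5     5     6     6     7     7
          3     1     1     2     3     4     5     7     8    10    12    14    16    19    21
          5     1     1     2     3     4     6     8    10    13    16    20    24    29    34

13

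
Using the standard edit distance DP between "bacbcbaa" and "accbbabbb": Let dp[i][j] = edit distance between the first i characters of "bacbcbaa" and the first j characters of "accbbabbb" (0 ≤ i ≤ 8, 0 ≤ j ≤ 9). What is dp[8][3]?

   ''  a  c  c  b  b  a  b  b  b
''  0  1  2  3  4  5  6  7  8  9
 b  1  1  2  3  3  4  5  6  7  8
 a  2  1  2  3  4  4  4  5  6  7
 c  3  2  1  2  3  4  5  5  6  7
 b  4  3  2  2  2  3  4  5  5  6
 c  5  4  3  2  3  3  4  5  6  6
 b  6  5  4  3  2  3  4  4  5  6
 a  7  6  5  4  3  3  3  4  5  6
 a  8  7  6  5  4  4  3  4  5  6

5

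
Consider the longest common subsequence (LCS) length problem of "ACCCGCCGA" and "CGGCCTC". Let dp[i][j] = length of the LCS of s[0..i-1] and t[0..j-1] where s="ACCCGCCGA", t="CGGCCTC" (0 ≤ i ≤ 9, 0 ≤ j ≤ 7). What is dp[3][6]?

2

   ''  C  G  G  C  C  T  C
''  0  0  0  0  0  0  0  0
 A  0  0  0  0  0  0  0  0
 C  0  1  1  1  1  1  1  1
 C  0  1  1  1  2  2  2  2
 C  0  1  1  1  2  3  3  3
 G  0  1  2  2  2  3  3  3
 C  0  1  2  2  3  3  3  4
 C  0  1  2  2  3  4  4  4
 G  0  1  2  3  3  4  4  4
 A  0  1  2  3  3  4  4  4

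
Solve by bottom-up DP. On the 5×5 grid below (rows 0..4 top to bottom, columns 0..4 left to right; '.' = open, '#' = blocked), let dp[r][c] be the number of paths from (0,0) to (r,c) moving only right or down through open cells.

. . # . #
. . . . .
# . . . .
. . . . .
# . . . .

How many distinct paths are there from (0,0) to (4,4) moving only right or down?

40

r\c   0   1   2   3   4
  0   1   1   0   0   0
  1   1   2   2   2   2
  2   0   2   4   6   8
  3   0   2   6  12  20
  4   0   2   8  20  40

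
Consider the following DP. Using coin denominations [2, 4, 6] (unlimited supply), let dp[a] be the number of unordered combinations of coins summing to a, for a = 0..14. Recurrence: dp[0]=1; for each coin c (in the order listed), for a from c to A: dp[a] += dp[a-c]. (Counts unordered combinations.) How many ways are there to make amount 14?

8

after  coin     0     1     2     3     4     5     6     7     8     9    10    11    12    13    14
          2     1     0     1     0     1     0     1     0     1     0     1     0     1     0     1
          4     1     0     1     0     2     0     2     0     3     0     3     0     4     0     4
          6     1     0     1     0     2     0     3     0     4     0     5     0     7     0     8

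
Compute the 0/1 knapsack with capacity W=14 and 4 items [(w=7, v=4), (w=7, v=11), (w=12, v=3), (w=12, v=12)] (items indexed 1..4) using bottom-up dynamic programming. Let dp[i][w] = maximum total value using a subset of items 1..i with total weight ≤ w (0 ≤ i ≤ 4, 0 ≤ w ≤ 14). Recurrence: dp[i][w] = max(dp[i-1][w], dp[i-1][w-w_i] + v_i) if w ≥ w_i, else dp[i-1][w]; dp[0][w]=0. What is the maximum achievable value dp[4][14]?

15

i\w   0   1   2   3   4   5   6   7   8   9  10  11  12  13  14
  0   0   0   0   0   0   0   0   0   0   0   0   0   0   0   0
  1   0   0   0   0   0   0   0   4   4   4   4   4   4   4   4
  2   0   0   0   0   0   0   0  11  11  11  11  11  11  11  15
  3   0   0   0   0   0   0   0  11  11  11  11  11  11  11  15
  4   0   0   0   0   0   0   0  11  11  11  11  11  12  12  15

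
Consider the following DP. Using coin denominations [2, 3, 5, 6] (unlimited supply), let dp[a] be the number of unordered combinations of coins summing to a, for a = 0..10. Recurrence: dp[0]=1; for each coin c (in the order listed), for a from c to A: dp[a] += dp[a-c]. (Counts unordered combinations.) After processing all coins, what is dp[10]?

5

after  coin     0     1     2     3     4     5     6     7     8     9    10
          2     1     0     1     0     1     0     1     0     1     0     1
          3     1     0     1     1     1     1     2     1     2     2     2
          5     1     0     1     1     1     2     2     2     3     3     4
          6     1     0     1     1     1     2     3     2     4     4     5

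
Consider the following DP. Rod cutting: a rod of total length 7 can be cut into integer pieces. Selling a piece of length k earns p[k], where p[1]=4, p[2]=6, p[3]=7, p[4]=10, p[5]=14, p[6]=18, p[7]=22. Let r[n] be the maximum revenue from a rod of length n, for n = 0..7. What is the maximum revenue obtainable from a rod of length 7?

   n    0    1    2    3    4    5    6    7
r[n]    0    4    8   12   16   20   24   28

28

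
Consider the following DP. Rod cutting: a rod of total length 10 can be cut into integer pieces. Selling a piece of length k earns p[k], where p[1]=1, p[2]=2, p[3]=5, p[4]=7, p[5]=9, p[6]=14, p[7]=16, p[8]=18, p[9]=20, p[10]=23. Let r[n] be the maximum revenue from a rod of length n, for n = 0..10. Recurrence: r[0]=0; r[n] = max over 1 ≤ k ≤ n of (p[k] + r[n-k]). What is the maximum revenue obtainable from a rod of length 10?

23

   n    0    1    2    3    4    5    6    7    8    9   10
r[n]    0    1    2    5    7    9   14   16   18   20   23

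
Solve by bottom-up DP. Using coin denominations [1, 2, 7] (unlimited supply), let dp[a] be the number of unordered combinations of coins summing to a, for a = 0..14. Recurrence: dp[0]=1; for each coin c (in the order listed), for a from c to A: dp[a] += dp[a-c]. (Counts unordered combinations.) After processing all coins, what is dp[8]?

after  coin     0     1     2     3     4     5     6     7     8     9    10    11    12    13    14
          1     1     1     1     1     1     1     1     1     1     1     1     1     1     1     1
          2     1     1     2     2     3     3     4     4     5     5     6     6     7     7     8
          7     1     1     2     2     3     3     4     5     6     7     8     9    10    11    13

6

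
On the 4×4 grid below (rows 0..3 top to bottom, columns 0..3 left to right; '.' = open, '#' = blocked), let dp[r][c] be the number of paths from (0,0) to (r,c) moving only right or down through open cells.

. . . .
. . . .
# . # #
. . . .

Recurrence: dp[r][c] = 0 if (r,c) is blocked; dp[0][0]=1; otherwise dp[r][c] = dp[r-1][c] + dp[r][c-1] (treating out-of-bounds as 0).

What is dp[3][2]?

r\c   0   1   2   3
  0   1   1   1   1
  1   1   2   3   4
  2   0   2   0   0
  3   0   2   2   2

2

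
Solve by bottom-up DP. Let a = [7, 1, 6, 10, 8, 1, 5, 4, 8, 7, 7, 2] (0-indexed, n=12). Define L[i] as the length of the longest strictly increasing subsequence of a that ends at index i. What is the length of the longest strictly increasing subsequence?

   i    0    1    2    3    4    5    6    7    8    9   10   11
a[i]    7    1    6   10    8    1    5    4    8    7    7    2
L[i]    1    1    2    3    3    1    2    2    3    3    3    2

3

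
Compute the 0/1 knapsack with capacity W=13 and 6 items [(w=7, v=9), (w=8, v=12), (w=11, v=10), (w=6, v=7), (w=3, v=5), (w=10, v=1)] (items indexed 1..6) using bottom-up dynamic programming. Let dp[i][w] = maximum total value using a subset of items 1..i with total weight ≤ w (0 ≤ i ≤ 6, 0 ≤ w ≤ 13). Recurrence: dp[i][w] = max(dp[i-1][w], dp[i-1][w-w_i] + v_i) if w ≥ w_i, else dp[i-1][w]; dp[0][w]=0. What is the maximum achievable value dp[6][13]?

17

i\w   0   1   2   3   4   5   6   7   8   9  10  11  12  13
  0   0   0   0   0   0   0   0   0   0   0   0   0   0   0
  1   0   0   0   0   0   0   0   9   9   9   9   9   9   9
  2   0   0   0   0   0   0   0   9  12  12  12  12  12  12
  3   0   0   0   0   0   0   0   9  12  12  12  12  12  12
  4   0   0   0   0   0   0   7   9  12  12  12  12  12  16
  5   0   0   0   5   5   5   7   9  12  12  14  17  17  17
  6   0   0   0   5   5   5   7   9  12  12  14  17  17  17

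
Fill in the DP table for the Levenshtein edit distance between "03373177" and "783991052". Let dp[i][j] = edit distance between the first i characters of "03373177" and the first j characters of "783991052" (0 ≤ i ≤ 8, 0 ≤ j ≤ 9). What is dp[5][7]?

6

   ''  7  8  3  9  9  1  0  5  2
''  0  1  2  3  4  5  6  7  8  9
 0  1  1  2  3  4  5  6  6  7  8
 3  2  2  2  2  3  4  5  6  7  8
 3  3  3  3  2  3  4  5  6  7  8
 7  4  3  4  3  3  4  5  6  7  8
 3  5  4  4  4  4  4  5  6  7  8
 1  6  5  5  5  5  5  4  5  6  7
 7  7  6  6  6  6  6  5  5  6  7
 7  8  7  7  7  7  7  6  6  6  7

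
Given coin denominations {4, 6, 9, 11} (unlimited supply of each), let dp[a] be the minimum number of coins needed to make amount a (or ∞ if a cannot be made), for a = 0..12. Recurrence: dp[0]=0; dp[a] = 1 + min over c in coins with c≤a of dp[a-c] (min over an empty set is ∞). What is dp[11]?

 a  0  1  2  3  4  5  6  7  8  9 10 11 12
dp  0  -  -  -  1  -  1  -  2  1  2  1  2
(- denotes ∞ / unreachable)

1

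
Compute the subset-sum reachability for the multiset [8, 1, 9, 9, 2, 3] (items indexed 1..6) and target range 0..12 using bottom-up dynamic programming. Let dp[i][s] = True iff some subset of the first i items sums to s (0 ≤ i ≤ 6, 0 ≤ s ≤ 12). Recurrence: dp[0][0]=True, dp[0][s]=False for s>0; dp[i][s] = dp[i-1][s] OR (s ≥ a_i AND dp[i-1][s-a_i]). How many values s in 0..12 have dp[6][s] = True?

12

i\s   0   1   2   3   4   5   6   7   8   9  10  11  12
  0   T   F   F   F   F   F   F   F   F   F   F   F   F
  1   T   F   F   F   F   F   F   F   T   F   F   F   F
  2   T   T   F   F   F   F   F   F   T   T   F   F   F
  3   T   T   F   F   F   F   F   F   T   T   T   F   F
  4   T   T   F   F   F   F   F   F   T   T   T   F   F
  5   T   T   T   T   F   F   F   F   T   T   T   T   T
  6   T   T   T   T   T   T   T   F   T   T   T   T   T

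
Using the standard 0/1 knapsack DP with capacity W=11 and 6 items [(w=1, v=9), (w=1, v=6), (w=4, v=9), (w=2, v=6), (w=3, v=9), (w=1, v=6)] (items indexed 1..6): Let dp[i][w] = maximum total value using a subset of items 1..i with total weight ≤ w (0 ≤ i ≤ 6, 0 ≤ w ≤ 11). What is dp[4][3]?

i\w   0   1   2   3   4   5   6   7   8   9  10  11
  0   0   0   0   0   0   0   0   0   0   0   0   0
  1   0   9   9   9   9   9   9   9   9   9   9   9
  2   0   9  15  15  15  15  15  15  15  15  15  15
  3   0   9  15  15  15  18  24  24  24  24  24  24
  4   0   9  15  15  21  21  24  24  30  30  30  30
  5   0   9  15  15  21  24  24  30  30  33  33  39
  6   0   9  15  21  21  27  30  30  36  36  39  39

15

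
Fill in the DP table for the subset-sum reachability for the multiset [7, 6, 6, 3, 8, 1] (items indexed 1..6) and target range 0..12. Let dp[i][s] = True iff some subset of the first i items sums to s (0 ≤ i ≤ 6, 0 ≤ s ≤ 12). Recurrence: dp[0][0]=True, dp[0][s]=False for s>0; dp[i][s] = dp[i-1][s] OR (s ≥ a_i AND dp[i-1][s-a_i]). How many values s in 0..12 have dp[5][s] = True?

i\s   0   1   2   3   4   5   6   7   8   9  10  11  12
  0   T   F   F   F   F   F   F   F   F   F   F   F   F
  1   T   F   F   F   F   F   F   T   F   F   F   F   F
  2   T   F   F   F   F   F   T   T   F   F   F   F   F
  3   T   F   F   F   F   F   T   T   F   F   F   F   T
  4   T   F   F   T   F   F   T   T   F   T   T   F   T
  5   T   F   F   T   F   F   T   T   T   T   T   T   T
  6   T   T   F   T   T   F   T   T   T   T   T   T   T

9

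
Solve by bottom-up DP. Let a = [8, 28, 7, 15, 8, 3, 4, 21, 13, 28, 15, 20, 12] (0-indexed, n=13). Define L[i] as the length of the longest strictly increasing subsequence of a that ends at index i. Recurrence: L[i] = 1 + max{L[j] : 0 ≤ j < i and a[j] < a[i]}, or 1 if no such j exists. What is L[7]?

3

   i    0    1    2    3    4    5    6    7    8    9   10   11   12
a[i]    8   28    7   15    8    3    4   21   13   28   15   20   12
L[i]    1    2    1    2    2    1    2    3    3    4    4    5    3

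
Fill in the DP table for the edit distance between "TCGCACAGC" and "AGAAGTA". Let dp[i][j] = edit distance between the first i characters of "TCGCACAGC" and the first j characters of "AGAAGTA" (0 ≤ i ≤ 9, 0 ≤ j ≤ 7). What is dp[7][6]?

5

   ''  A  G  A  A  G  T  A
''  0  1  2  3  4  5  6  7
 T  1  1  2  3  4  5  5  6
 C  2  2  2  3  4  5  6  6
 G  3  3  2  3  4  4  5  6
 C  4  4  3  3  4  5  5  6
 A  5  4  4  3  3  4  5  5
 C  6  5  5  4  4  4  5  6
 A  7  6  6  5  4  5  5  5
 G  8  7  6  6  5  4  5  6
 C  9  8  7  7  6  5  5  6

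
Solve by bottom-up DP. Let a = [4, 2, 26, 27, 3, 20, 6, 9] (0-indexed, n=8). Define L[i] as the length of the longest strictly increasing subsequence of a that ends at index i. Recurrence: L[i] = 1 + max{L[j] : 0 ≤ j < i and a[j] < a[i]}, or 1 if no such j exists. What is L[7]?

4

   i    0    1    2    3    4    5    6    7
a[i]    4    2   26   27    3   20    6    9
L[i]    1    1    2    3    2    3    3    4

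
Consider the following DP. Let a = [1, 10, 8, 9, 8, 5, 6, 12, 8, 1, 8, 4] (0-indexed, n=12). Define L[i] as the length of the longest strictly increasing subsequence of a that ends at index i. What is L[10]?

   i    0    1    2    3    4    5    6    7    8    9   10   11
a[i]    1   10    8    9    8    5    6   12    8    1    8    4
L[i]    1    2    2    3    2    2    3    4    4    1    4    2

4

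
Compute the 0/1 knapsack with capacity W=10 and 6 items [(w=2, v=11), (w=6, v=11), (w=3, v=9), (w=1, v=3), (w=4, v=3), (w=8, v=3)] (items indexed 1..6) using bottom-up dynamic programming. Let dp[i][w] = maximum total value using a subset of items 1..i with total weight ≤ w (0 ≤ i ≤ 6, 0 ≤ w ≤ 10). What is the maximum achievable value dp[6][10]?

26

i\w   0   1   2   3   4   5   6   7   8   9  10
  0   0   0   0   0   0   0   0   0   0   0   0
  1   0   0  11  11  11  11  11  11  11  11  11
  2   0   0  11  11  11  11  11  11  22  22  22
  3   0   0  11  11  11  20  20  20  22  22  22
  4   0   3  11  14  14  20  23  23  23  25  25
  5   0   3  11  14  14  20  23  23  23  25  26
  6   0   3  11  14  14  20  23  23  23  25  26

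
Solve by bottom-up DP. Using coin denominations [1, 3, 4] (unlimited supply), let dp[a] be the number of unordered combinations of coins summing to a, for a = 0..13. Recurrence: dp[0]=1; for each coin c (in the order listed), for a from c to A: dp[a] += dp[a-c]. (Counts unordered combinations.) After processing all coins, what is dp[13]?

after  coin     0     1     2     3     4     5     6     7     8     9    10    11    12    13
          1     1     1     1     1     1     1     1     1     1     1     1     1     1     1
          3     1     1     1     2     2     2     3     3     3     4     4     4     5     5
          4     1     1     1     2     3     3     4     5     6     7     8     9    11    12

12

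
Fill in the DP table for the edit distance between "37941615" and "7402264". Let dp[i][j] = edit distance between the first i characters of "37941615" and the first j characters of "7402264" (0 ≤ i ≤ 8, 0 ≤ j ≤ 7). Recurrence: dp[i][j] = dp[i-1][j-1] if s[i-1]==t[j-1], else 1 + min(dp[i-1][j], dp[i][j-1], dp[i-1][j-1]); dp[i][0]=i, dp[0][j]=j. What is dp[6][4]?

   ''  7  4  0  2  2  6  4
''  0  1  2  3  4  5  6  7
 3  1  1  2  3  4  5  6  7
 7  2  1  2  3  4  5  6  7
 9  3  2  2  3  4  5  6  7
 4  4  3  2  3  4  5  6  6
 1  5  4  3  3  4  5  6  7
 6  6  5  4  4  4  5  5  6
 1  7  6  5  5  5  5  6  6
 5  8  7  6  6  6  6  6  7

4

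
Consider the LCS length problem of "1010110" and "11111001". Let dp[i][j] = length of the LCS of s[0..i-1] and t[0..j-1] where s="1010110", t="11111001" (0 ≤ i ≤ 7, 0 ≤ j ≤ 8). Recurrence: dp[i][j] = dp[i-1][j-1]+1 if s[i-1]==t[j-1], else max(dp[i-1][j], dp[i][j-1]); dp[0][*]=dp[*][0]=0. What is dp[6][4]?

4

   ''  1  1  1  1  1  0  0  1
''  0  0  0  0  0  0  0  0  0
 1  0  1  1  1  1  1  1  1  1
 0  0  1  1  1  1  1  2  2  2
 1  0  1  2  2  2  2  2  2  3
 0  0  1  2  2  2  2  3  3  3
 1  0  1  2  3  3  3  3  3  4
 1  0  1  2  3  4  4  4  4  4
 0  0  1  2  3  4  4  5  5  5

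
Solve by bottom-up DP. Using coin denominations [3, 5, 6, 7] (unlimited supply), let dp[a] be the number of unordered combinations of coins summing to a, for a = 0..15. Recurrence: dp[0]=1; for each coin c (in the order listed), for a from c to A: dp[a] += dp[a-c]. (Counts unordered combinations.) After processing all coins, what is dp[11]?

after  coin     0     1     2     3     4     5     6     7     8     9    10    11    12    13    14    15
          3     1     0     0     1     0     0     1     0     0     1     0     0     1     0     0     1
          5     1     0     0     1     0     1     1     0     1     1     1     1     1     1     1     2
          6     1     0     0     1     0     1     2     0     1     2     1     2     3     1     2     4
          7     1     0     0     1     0     1     2     1     1     2     2     2     4     3     3     5

2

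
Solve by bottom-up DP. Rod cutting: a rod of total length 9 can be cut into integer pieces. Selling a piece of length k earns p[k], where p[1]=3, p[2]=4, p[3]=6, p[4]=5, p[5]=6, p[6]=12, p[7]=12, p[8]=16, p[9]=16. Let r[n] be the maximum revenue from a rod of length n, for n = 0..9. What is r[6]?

   n    0    1    2    3    4    5    6    7    8    9
r[n]    0    3    6    9   12   15   18   21   24   27

18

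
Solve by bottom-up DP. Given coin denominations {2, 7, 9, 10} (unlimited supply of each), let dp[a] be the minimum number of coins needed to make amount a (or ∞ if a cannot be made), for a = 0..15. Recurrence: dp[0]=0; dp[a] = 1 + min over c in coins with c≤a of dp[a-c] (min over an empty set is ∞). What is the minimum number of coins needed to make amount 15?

 a  0  1  2  3  4  5  6  7  8  9 10 11 12 13 14 15
dp  0  -  1  -  2  -  3  1  4  1  1  2  2  3  2  4
(- denotes ∞ / unreachable)

4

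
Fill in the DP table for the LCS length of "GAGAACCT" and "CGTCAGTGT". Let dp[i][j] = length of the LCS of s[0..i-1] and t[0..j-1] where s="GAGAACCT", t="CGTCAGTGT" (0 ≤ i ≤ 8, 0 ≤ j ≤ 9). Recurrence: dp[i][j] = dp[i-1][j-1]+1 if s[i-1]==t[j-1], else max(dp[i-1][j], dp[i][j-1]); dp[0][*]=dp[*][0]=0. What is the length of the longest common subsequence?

   ''  C  G  T  C  A  G  T  G  T
''  0  0  0  0  0  0  0  0  0  0
 G  0  0  1  1  1  1  1  1  1  1
 A  0  0  1  1  1  2  2  2  2  2
 G  0  0  1  1  1  2  3  3  3  3
 A  0  0  1  1  1  2  3  3  3  3
 A  0  0  1  1  1  2  3  3  3  3
 C  0  1  1  1  2  2  3  3  3  3
 C  0  1  1  1  2  2  3  3  3  3
 T  0  1  1  2  2  2  3  4  4  4

4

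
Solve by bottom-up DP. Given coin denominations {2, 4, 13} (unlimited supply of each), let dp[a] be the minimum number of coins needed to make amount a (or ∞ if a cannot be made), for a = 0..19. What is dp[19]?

 a  0  1  2  3  4  5  6  7  8  9 10 11 12 13 14 15 16 17 18 19
dp  0  -  1  -  1  -  2  -  2  -  3  -  3  1  4  2  4  2  5  3
(- denotes ∞ / unreachable)

3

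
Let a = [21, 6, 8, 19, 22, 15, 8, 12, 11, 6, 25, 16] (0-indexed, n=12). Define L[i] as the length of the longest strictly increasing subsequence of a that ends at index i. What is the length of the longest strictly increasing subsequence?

   i    0    1    2    3    4    5    6    7    8    9   10   11
a[i]   21    6    8   19   22   15    8   12   11    6   25   16
L[i]    1    1    2    3    4    3    2    3    3    1    5    4

5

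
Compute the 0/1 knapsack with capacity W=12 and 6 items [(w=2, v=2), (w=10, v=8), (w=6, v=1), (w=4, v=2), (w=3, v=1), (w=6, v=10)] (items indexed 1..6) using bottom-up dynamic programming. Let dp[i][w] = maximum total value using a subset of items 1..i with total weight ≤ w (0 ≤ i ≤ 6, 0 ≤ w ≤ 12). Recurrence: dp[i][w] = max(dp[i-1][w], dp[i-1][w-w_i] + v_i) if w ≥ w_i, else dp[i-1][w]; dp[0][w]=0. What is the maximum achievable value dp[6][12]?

i\w   0   1   2   3   4   5   6   7   8   9  10  11  12
  0   0   0   0   0   0   0   0   0   0   0   0   0   0
  1   0   0   2   2   2   2   2   2   2   2   2   2   2
  2   0   0   2   2   2   2   2   2   2   2   8   8  10
  3   0   0   2   2   2   2   2   2   3   3   8   8  10
  4   0   0   2   2   2   2   4   4   4   4   8   8  10
  5   0   0   2   2   2   3   4   4   4   5   8   8  10
  6   0   0   2   2   2   3  10  10  12  12  12  13  14

14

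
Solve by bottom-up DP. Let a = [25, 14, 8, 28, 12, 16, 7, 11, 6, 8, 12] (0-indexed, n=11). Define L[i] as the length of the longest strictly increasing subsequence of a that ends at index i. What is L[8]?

1

   i    0    1    2    3    4    5    6    7    8    9   10
a[i]   25   14    8   28   12   16    7   11    6    8   12
L[i]    1    1    1    2    2    3    1    2    1    2    3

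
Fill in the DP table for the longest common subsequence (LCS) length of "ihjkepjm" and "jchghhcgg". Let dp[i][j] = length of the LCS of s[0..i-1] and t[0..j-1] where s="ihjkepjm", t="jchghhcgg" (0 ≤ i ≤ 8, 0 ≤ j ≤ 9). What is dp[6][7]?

1

   ''  j  c  h  g  h  h  c  g  g
''  0  0  0  0  0  0  0  0  0  0
 i  0  0  0  0  0  0  0  0  0  0
 h  0  0  0  1  1  1  1  1  1  1
 j  0  1  1  1  1  1  1  1  1  1
 k  0  1  1  1  1  1  1  1  1  1
 e  0  1  1  1  1  1  1  1  1  1
 p  0  1  1  1  1  1  1  1  1  1
 j  0  1  1  1  1  1  1  1  1  1
 m  0  1  1  1  1  1  1  1  1  1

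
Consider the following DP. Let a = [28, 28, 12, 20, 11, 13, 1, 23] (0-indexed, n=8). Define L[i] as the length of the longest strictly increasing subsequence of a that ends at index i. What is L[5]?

   i    0    1    2    3    4    5    6    7
a[i]   28   28   12   20   11   13    1   23
L[i]    1    1    1    2    1    2    1    3

2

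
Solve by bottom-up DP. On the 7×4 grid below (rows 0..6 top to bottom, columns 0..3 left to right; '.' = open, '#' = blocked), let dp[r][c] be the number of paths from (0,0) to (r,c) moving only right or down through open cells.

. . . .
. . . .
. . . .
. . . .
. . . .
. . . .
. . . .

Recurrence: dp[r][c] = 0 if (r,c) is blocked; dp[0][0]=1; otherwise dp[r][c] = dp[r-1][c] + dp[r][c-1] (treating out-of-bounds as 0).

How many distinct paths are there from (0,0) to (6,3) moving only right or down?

r\c   0   1   2   3
  0   1   1   1   1
  1   1   2   3   4
  2   1   3   6  10
  3   1   4  10  20
  4   1   5  15  35
  5   1   6  21  56
  6   1   7  28  84

84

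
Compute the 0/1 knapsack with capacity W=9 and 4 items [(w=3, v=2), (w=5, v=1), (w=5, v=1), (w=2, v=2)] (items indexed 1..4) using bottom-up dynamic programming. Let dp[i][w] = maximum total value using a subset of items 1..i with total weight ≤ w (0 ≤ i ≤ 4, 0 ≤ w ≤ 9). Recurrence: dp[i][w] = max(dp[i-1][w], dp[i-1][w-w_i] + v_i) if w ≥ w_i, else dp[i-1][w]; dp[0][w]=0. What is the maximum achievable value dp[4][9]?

i\w   0   1   2   3   4   5   6   7   8   9
  0   0   0   0   0   0   0   0   0   0   0
  1   0   0   0   2   2   2   2   2   2   2
  2   0   0   0   2   2   2   2   2   3   3
  3   0   0   0   2   2   2   2   2   3   3
  4   0   0   2   2   2   4   4   4   4   4

4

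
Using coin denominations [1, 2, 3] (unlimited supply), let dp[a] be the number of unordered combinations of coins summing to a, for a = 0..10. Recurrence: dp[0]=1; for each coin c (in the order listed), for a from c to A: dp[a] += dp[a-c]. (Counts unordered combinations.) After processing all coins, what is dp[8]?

10

after  coin     0     1     2     3     4     5     6     7     8     9    10
          1     1     1     1     1     1     1     1     1     1     1     1
          2     1     1     2     2     3     3     4     4     5     5     6
          3     1     1     2     3     4     5     7     8    10    12    14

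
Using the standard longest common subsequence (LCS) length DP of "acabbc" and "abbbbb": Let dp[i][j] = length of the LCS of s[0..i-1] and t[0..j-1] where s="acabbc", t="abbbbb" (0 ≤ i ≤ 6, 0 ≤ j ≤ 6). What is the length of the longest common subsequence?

   ''  a  b  b  b  b  b
''  0  0  0  0  0  0  0
 a  0  1  1  1  1  1  1
 c  0  1  1  1  1  1  1
 a  0  1  1  1  1  1  1
 b  0  1  2  2  2  2  2
 b  0  1  2  3  3  3  3
 c  0  1  2  3  3  3  3

3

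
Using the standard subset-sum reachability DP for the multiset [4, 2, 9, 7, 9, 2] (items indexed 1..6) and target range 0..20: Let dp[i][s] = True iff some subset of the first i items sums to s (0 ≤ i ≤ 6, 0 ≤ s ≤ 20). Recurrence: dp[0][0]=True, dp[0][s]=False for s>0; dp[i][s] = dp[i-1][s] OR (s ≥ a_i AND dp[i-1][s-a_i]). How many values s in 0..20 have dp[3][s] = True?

i\s   0   1   2   3   4   5   6   7   8   9  10  11  12  13  14  15  16  17  18  19  20
  0   T   F   F   F   F   F   F   F   F   F   F   F   F   F   F   F   F   F   F   F   F
  1   T   F   F   F   T   F   F   F   F   F   F   F   F   F   F   F   F   F   F   F   F
  2   T   F   T   F   T   F   T   F   F   F   F   F   F   F   F   F   F   F   F   F   F
  3   T   F   T   F   T   F   T   F   F   T   F   T   F   T   F   T   F   F   F   F   F
  4   T   F   T   F   T   F   T   T   F   T   F   T   F   T   F   T   T   F   T   F   T
  5   T   F   T   F   T   F   T   T   F   T   F   T   F   T   F   T   T   F   T   F   T
  6   T   F   T   F   T   F   T   T   T   T   F   T   F   T   F   T   T   T   T   F   T

8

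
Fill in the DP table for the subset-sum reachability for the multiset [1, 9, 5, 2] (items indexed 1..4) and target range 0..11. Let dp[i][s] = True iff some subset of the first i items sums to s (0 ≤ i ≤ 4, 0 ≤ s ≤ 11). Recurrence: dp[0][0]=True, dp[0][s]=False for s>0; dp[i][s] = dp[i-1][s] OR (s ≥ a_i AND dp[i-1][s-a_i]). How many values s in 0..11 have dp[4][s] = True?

i\s   0   1   2   3   4   5   6   7   8   9  10  11
  0   T   F   F   F   F   F   F   F   F   F   F   F
  1   T   T   F   F   F   F   F   F   F   F   F   F
  2   T   T   F   F   F   F   F   F   F   T   T   F
  3   T   T   F   F   F   T   T   F   F   T   T   F
  4   T   T   T   T   F   T   T   T   T   T   T   T

11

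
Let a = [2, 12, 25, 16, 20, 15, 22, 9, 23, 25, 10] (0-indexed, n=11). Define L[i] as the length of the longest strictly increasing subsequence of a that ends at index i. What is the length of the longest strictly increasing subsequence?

7

   i    0    1    2    3    4    5    6    7    8    9   10
a[i]    2   12   25   16   20   15   22    9   23   25   10
L[i]    1    2    3    3    4    3    5    2    6    7    3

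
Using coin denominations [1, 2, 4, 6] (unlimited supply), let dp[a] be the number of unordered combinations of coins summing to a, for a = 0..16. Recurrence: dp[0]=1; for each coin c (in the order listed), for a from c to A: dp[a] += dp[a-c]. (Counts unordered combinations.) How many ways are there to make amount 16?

after  coin     0     1     2     3     4     5     6     7     8     9    10    11    12    13    14    15    16
          1     1     1     1     1     1     1     1     1     1     1     1     1     1     1     1     1     1
          2     1     1     2     2     3     3     4     4     5     5     6     6     7     7     8     8     9
          4     1     1     2     2     4     4     6     6     9     9    12    12    16    16    20    20    25
          6     1     1     2     2     4     4     7     7    11    11    16    16    23    23    31    31    41

41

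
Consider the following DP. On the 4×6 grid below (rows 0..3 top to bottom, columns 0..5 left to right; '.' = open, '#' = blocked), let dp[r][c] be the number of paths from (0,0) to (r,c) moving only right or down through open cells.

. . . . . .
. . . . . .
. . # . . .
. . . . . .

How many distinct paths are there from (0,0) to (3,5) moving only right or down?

32

r\c   0   1   2   3   4   5
  0   1   1   1   1   1   1
  1   1   2   3   4   5   6
  2   1   3   0   4   9  15
  3   1   4   4   8  17  32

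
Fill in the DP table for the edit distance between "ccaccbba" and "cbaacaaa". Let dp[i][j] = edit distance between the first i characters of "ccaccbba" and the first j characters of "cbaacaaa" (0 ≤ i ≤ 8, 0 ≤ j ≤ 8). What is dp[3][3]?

1

   ''  c  b  a  a  c  a  a  a
''  0  1  2  3  4  5  6  7  8
 c  1  0  1  2  3  4  5  6  7
 c  2  1  1  2  3  3  4  5  6
 a  3  2  2  1  2  3  3  4  5
 c  4  3  3  2  2  2  3  4  5
 c  5  4  4  3  3  2  3  4  5
 b  6  5  4  4  4  3  3  4  5
 b  7  6  5  5  5  4  4  4  5
 a  8  7  6  5  5  5  4  4  4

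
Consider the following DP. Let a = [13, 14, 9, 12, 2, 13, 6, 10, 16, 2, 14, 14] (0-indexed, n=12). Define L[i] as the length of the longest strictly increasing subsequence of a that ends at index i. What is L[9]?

   i    0    1    2    3    4    5    6    7    8    9   10   11
a[i]   13   14    9   12    2   13    6   10   16    2   14   14
L[i]    1    2    1    2    1    3    2    3    4    1    4    4

1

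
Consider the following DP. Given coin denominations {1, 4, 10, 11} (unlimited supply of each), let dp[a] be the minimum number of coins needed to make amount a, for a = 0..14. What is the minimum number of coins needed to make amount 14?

2

 a  0  1  2  3  4  5  6  7  8  9 10 11 12 13 14
dp  0  1  2  3  1  2  3  4  2  3  1  1  2  3  2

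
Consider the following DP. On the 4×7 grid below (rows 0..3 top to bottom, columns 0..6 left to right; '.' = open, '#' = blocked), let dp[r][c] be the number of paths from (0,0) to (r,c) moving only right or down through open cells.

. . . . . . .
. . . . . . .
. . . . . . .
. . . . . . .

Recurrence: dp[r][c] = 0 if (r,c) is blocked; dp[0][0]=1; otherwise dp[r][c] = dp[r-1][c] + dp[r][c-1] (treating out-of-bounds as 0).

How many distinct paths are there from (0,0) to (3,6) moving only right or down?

84

r\c   0   1   2   3   4   5   6
  0   1   1   1   1   1   1   1
  1   1   2   3   4   5   6   7
  2   1   3   6  10  15  21  28
  3   1   4  10  20  35  56  84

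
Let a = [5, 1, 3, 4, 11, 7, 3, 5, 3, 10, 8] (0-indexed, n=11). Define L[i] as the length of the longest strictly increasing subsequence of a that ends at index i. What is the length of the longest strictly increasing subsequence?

   i    0    1    2    3    4    5    6    7    8    9   10
a[i]    5    1    3    4   11    7    3    5    3   10    8
L[i]    1    1    2    3    4    4    2    4    2    5    5

5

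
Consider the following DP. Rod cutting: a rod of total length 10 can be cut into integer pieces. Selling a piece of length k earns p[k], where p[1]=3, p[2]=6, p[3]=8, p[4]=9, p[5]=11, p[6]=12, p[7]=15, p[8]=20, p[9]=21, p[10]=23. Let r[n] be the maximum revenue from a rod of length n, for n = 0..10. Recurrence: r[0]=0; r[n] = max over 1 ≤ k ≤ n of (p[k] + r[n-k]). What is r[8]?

24

   n    0    1    2    3    4    5    6    7    8    9   10
r[n]    0    3    6    9   12   15   18   21   24   27   30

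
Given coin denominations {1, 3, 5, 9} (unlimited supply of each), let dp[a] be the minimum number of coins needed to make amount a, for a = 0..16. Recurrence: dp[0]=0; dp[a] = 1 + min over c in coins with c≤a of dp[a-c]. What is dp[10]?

 a  0  1  2  3  4  5  6  7  8  9 10 11 12 13 14 15 16
dp  0  1  2  1  2  1  2  3  2  1  2  3  2  3  2  3  4

2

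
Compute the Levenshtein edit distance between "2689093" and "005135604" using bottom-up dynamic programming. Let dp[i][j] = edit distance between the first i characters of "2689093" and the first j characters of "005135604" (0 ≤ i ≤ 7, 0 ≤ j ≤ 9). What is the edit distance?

   ''  0  0  5  1  3  5  6  0  4
''  0  1  2  3  4  5  6  7  8  9
 2  1  1  2  3  4  5  6  7  8  9
 6  2  2  2  3  4  5  6  6  7  8
 8  3  3  3  3  4  5  6  7  7  8
 9  4  4  4  4  4  5  6  7  8  8
 0  5  4  4  5  5  5  6  7  7  8
 9  6  5  5  5  6  6  6  7  8  8
 3  7  6  6  6  6  6  7  7  8  9

9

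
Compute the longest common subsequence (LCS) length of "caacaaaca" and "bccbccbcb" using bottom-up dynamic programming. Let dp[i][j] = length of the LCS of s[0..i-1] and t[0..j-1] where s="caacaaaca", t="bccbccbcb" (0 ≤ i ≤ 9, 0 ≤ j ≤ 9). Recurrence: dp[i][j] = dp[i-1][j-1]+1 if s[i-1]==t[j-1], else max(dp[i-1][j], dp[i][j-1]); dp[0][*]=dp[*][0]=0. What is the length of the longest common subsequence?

3

   ''  b  c  c  b  c  c  b  c  b
''  0  0  0  0  0  0  0  0  0  0
 c  0  0  1  1  1  1  1  1  1  1
 a  0  0  1  1  1  1  1  1  1  1
 a  0  0  1  1  1  1  1  1  1  1
 c  0  0  1  2  2  2  2  2  2  2
 a  0  0  1  2  2  2  2  2  2  2
 a  0  0  1  2  2  2  2  2  2  2
 a  0  0  1  2  2  2  2  2  2  2
 c  0  0  1  2  2  3  3  3  3  3
 a  0  0  1  2  2  3  3  3  3  3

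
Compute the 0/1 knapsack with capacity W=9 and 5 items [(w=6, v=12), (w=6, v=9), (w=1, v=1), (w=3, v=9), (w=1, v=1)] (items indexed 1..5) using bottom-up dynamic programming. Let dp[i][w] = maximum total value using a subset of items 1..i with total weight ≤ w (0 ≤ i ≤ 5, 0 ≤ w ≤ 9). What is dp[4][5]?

10

i\w   0   1   2   3   4   5   6   7   8   9
  0   0   0   0   0   0   0   0   0   0   0
  1   0   0   0   0   0   0  12  12  12  12
  2   0   0   0   0   0   0  12  12  12  12
  3   0   1   1   1   1   1  12  13  13  13
  4   0   1   1   9  10  10  12  13  13  21
  5   0   1   2   9  10  11  12  13  14  21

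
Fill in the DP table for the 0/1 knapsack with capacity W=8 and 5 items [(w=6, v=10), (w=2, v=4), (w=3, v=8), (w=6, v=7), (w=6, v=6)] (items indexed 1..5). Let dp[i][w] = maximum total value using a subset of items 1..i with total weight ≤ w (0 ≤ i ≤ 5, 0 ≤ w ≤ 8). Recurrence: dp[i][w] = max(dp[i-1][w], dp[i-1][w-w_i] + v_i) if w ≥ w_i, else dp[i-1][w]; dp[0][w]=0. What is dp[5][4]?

i\w   0   1   2   3   4   5   6   7   8
  0   0   0   0   0   0   0   0   0   0
  1   0   0   0   0   0   0  10  10  10
  2   0   0   4   4   4   4  10  10  14
  3   0   0   4   8   8  12  12  12  14
  4   0   0   4   8   8  12  12  12  14
  5   0   0   4   8   8  12  12  12  14

8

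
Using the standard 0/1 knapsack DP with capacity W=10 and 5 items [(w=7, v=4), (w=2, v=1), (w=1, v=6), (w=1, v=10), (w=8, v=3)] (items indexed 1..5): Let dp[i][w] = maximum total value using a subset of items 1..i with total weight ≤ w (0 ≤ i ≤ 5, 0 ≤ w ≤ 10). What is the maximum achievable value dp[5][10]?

20

i\w   0   1   2   3   4   5   6   7   8   9  10
  0   0   0   0   0   0   0   0   0   0   0   0
  1   0   0   0   0   0   0   0   4   4   4   4
  2   0   0   1   1   1   1   1   4   4   5   5
  3   0   6   6   7   7   7   7   7  10  10  11
  4   0  10  16  16  17  17  17  17  17  20  20
  5   0  10  16  16  17  17  17  17  17  20  20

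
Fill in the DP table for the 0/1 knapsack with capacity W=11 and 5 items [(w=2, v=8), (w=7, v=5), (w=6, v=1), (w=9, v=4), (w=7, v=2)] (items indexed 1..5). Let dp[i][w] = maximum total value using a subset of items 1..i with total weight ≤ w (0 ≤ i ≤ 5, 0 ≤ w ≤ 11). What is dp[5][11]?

i\w   0   1   2   3   4   5   6   7   8   9  10  11
  0   0   0   0   0   0   0   0   0   0   0   0   0
  1   0   0   8   8   8   8   8   8   8   8   8   8
  2   0   0   8   8   8   8   8   8   8  13  13  13
  3   0   0   8   8   8   8   8   8   9  13  13  13
  4   0   0   8   8   8   8   8   8   9  13  13  13
  5   0   0   8   8   8   8   8   8   9  13  13  13

13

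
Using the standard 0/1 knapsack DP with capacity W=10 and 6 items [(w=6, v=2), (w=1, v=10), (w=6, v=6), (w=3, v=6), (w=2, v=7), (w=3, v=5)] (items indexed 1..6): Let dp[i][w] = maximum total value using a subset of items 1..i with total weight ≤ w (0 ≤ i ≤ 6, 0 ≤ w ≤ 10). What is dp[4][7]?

i\w   0   1   2   3   4   5   6   7   8   9  10
  0   0   0   0   0   0   0   0   0   0   0   0
  1   0   0   0   0   0   0   2   2   2   2   2
  2   0  10  10  10  10  10  10  12  12  12  12
  3   0  10  10  10  10  10  10  16  16  16  16
  4   0  10  10  10  16  16  16  16  16  16  22
  5   0  10  10  17  17  17  23  23  23  23  23
  6   0  10  10  17  17  17  23  23  23  28  28

16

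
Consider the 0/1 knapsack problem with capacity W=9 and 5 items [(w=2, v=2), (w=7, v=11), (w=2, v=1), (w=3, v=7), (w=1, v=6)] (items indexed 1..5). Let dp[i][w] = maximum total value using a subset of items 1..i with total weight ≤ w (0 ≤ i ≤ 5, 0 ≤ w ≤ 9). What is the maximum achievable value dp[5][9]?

17

i\w   0   1   2   3   4   5   6   7   8   9
  0   0   0   0   0   0   0   0   0   0   0
  1   0   0   2   2   2   2   2   2   2   2
  2   0   0   2   2   2   2   2  11  11  13
  3   0   0   2   2   3   3   3  11  11  13
  4   0   0   2   7   7   9   9  11  11  13
  5   0   6   6   8  13  13  15  15  17  17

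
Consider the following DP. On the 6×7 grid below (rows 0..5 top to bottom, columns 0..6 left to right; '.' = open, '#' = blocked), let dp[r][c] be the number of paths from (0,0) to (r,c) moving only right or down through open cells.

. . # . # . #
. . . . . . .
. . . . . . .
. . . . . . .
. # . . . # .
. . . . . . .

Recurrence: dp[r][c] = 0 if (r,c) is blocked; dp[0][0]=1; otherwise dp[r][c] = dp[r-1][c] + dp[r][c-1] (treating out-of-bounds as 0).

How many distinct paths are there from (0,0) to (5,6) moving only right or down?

134

r\c   0   1   2   3   4   5   6
  0   1   1   0   0   0   0   0
  1   1   2   2   2   2   2   2
  2   1   3   5   7   9  11  13
  3   1   4   9  16  25  36  49
  4   1   0   9  25  50   0  49
  5   1   1  10  35  85  85 134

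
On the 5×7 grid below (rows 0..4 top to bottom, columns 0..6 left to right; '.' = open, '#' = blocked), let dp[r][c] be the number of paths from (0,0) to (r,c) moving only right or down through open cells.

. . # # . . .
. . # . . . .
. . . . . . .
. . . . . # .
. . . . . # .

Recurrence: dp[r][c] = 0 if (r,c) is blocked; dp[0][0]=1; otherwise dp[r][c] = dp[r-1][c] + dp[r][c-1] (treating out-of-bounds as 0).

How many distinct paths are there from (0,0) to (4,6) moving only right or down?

r\c   0   1   2   3   4   5   6
  0   1   1   0   0   0   0   0
  1   1   2   0   0   0   0   0
  2   1   3   3   3   3   3   3
  3   1   4   7  10  13   0   3
  4   1   5  12  22  35   0   3

3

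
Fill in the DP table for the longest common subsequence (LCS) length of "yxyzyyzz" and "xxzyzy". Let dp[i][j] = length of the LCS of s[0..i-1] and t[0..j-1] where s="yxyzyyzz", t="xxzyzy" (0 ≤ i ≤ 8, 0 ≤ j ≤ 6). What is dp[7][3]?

2

   ''  x  x  z  y  z  y
''  0  0  0  0  0  0  0
 y  0  0  0  0  1  1  1
 x  0  1  1  1  1  1  1
 y  0  1  1  1  2  2  2
 z  0  1  1  2  2  3  3
 y  0  1  1  2  3  3  4
 y  0  1  1  2  3  3  4
 z  0  1  1  2  3  4  4
 z  0  1  1  2  3  4  4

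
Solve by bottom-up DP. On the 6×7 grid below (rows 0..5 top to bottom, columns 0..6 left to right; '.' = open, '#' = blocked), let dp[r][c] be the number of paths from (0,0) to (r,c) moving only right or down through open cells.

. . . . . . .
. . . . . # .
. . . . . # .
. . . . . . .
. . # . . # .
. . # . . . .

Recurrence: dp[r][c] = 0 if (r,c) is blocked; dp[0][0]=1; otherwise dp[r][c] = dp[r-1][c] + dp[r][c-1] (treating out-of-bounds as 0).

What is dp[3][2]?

10

r\c   0   1   2   3   4   5   6
  0   1   1   1   1   1   1   1
  1   1   2   3   4   5   0   1
  2   1   3   6  10  15   0   1
  3   1   4  10  20  35  35  36
  4   1   5   0  20  55   0  36
  5   1   6   0  20  75  75 111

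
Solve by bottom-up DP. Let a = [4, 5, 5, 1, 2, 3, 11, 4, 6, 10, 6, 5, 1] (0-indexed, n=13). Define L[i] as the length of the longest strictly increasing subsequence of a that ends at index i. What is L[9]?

   i    0    1    2    3    4    5    6    7    8    9   10   11   12
a[i]    4    5    5    1    2    3   11    4    6   10    6    5    1
L[i]    1    2    2    1    2    3    4    4    5    6    5    5    1

6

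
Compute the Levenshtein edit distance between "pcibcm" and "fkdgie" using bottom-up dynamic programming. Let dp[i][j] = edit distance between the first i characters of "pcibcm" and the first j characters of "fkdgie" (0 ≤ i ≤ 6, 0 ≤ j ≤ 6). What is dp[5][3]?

5

   ''  f  k  d  g  i  e
''  0  1  2  3  4  5  6
 p  1  1  2  3  4  5  6
 c  2  2  2  3  4  5  6
 i  3  3  3  3  4  4  5
 b  4  4  4  4  4  5  5
 c  5  5  5  5  5  5  6
 m  6  6  6  6  6  6  6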